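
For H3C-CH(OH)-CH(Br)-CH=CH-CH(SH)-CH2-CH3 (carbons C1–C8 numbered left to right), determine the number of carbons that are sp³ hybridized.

C1: sp3 ✓
C2: sp3 ✓
C3: sp3 ✓
C4: sp2
C5: sp2
C6: sp3 ✓
C7: sp3 ✓
C8: sp3 ✓
C1, C2, C3, C6, C7, C8 → 6 sp3 carbons.

6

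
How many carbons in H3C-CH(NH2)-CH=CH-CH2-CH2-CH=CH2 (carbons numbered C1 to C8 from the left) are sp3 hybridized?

4

C1: sp3 ✓
C2: sp3 ✓
C3: sp2
C4: sp2
C5: sp3 ✓
C6: sp3 ✓
C7: sp2
C8: sp2
C1, C2, C5, C6 → 4 sp3 carbons.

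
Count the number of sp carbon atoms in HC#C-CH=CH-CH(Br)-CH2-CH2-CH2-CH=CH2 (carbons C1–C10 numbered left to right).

2

C1: sp ✓
C2: sp ✓
C3: sp2
C4: sp2
C5: sp3
C6: sp3
C7: sp3
C8: sp3
C9: sp2
C10: sp2
C1, C2 → 2 sp carbons.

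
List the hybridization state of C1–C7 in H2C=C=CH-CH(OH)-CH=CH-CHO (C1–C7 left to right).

C1 is sp2: 3 σ bonds, plus one π bond, 3 electron-density regions.
C2: 2 σ bonds, plus two π bonds; 2 regions of electron density → sp.
C3 — 3 σ bonds, plus one π bond. Steric number 3, so sp2.
C4 has 4 σ bonds: steric number 4 → sp3.
C5 carries 3 σ bonds, plus one π bond, giving a steric number of 3, so it is sp2.
C6: 3 σ bonds, plus one π bond — 3 electron domains, sp2.
C7 has 3 σ bonds, plus one π bond: steric number 3 → sp2.

C1 sp2, C2 sp, C3 sp2, C4 sp3, C5 sp2, C6 sp2, C7 sp2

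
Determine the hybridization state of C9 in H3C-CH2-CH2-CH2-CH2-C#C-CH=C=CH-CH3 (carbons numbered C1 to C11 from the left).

sp

C9 has 2 σ bonds, plus two π bonds: steric number 2 → sp.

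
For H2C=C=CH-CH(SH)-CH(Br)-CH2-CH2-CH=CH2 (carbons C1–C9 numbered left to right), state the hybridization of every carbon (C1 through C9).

C1 (3 σ bonds, plus one π bond) has steric number 3: sp2.
C2 (2 σ bonds, plus two π bonds) has steric number 2: sp.
C3 (3 σ bonds, plus one π bond) has steric number 3: sp2.
C4: 4 σ bonds — 4 electron domains, sp3.
C5 — 4 σ bonds. Steric number 4, so sp3.
C6 — 4 σ bonds. Steric number 4, so sp3.
C7 has 4 σ bonds: steric number 4 → sp3.
C8 is sp2: 3 σ bonds, plus one π bond, 3 electron-density regions.
C9: 3 σ bonds, plus one π bond; 3 regions of electron density → sp2.

C1 sp2, C2 sp, C3 sp2, C4 sp3, C5 sp3, C6 sp3, C7 sp3, C8 sp2, C9 sp2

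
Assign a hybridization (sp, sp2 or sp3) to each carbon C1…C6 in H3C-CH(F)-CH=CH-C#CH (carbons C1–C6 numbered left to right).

C1: 4 σ bonds — 4 electron domains, sp3.
C2: 4 σ bonds; 4 regions of electron density → sp3.
C3 is sp2: 3 σ bonds, plus one π bond, 3 electron-density regions.
C4 (3 σ bonds, plus one π bond) has steric number 3: sp2.
C5 (2 σ bonds, plus two π bonds) has steric number 2: sp.
C6 — 2 σ bonds, plus two π bonds. Steric number 2, so sp.

C1 sp3, C2 sp3, C3 sp2, C4 sp2, C5 sp, C6 sp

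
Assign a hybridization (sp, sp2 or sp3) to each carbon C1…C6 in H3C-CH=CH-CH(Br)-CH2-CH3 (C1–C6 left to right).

C1 sp3, C2 sp2, C3 sp2, C4 sp3, C5 sp3, C6 sp3

C1 is sp3: 4 σ bonds, 4 electron-density regions.
C2: 3 σ bonds, plus one π bond; 3 regions of electron density → sp2.
C3 carries 3 σ bonds, plus one π bond, giving a steric number of 3, so it is sp2.
C4 is sp3: 4 σ bonds, 4 electron-density regions.
C5 — 4 σ bonds. Steric number 4, so sp3.
C6 is sp3: 4 σ bonds, 4 electron-density regions.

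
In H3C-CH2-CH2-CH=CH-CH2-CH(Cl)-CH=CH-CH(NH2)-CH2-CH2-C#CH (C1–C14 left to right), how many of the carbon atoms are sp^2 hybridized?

C1: sp3
C2: sp3
C3: sp3
C4: sp2 ✓
C5: sp2 ✓
C6: sp3
C7: sp3
C8: sp2 ✓
C9: sp2 ✓
C10: sp3
C11: sp3
C12: sp3
C13: sp
C14: sp
C4, C5, C8, C9 → 4 sp2 carbons.

4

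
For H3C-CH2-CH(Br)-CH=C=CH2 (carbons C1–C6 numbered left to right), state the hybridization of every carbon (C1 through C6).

C1 is sp3: 4 σ bonds, 4 electron-density regions.
C2 is sp3: 4 σ bonds, 4 electron-density regions.
C3 (4 σ bonds) has steric number 4: sp3.
C4 carries 3 σ bonds, plus one π bond, giving a steric number of 3, so it is sp2.
C5: 2 σ bonds, plus two π bonds; 2 regions of electron density → sp.
C6 is sp2: 3 σ bonds, plus one π bond, 3 electron-density regions.

C1 sp3, C2 sp3, C3 sp3, C4 sp2, C5 sp, C6 sp2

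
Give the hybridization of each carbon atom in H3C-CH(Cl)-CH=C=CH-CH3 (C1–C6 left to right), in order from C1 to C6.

C1 — 4 σ bonds. Steric number 4, so sp3.
C2 carries 4 σ bonds, giving a steric number of 4, so it is sp3.
C3: 3 σ bonds, plus one π bond; 3 regions of electron density → sp2.
C4 is sp: 2 σ bonds, plus two π bonds, 2 electron-density regions.
C5: 3 σ bonds, plus one π bond — 3 electron domains, sp2.
C6 carries 4 σ bonds, giving a steric number of 4, so it is sp3.

C1 sp3, C2 sp3, C3 sp2, C4 sp, C5 sp2, C6 sp3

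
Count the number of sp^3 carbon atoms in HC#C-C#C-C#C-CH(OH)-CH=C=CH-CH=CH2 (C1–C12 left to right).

1

C1: sp
C2: sp
C3: sp
C4: sp
C5: sp
C6: sp
C7: sp3 ✓
C8: sp2
C9: sp
C10: sp2
C11: sp2
C12: sp2
C7 → 1 sp3 carbon.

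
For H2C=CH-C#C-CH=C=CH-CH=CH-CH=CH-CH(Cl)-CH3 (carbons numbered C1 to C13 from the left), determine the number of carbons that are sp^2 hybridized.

C1: sp2 ✓
C2: sp2 ✓
C3: sp
C4: sp
C5: sp2 ✓
C6: sp
C7: sp2 ✓
C8: sp2 ✓
C9: sp2 ✓
C10: sp2 ✓
C11: sp2 ✓
C12: sp3
C13: sp3
C1, C2, C5, C7, C8, C9, C10, C11 → 8 sp2 carbons.

8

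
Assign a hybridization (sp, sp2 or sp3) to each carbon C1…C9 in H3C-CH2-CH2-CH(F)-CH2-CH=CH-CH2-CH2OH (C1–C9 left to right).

C1 sp3, C2 sp3, C3 sp3, C4 sp3, C5 sp3, C6 sp2, C7 sp2, C8 sp3, C9 sp3

C1: 4 σ bonds; 4 regions of electron density → sp3.
C2 has 4 σ bonds: steric number 4 → sp3.
C3 has 4 σ bonds: steric number 4 → sp3.
C4 — 4 σ bonds. Steric number 4, so sp3.
C5: 4 σ bonds; 4 regions of electron density → sp3.
C6 is sp2: 3 σ bonds, plus one π bond, 3 electron-density regions.
C7 is sp2: 3 σ bonds, plus one π bond, 3 electron-density regions.
C8 carries 4 σ bonds, giving a steric number of 4, so it is sp3.
C9 — 4 σ bonds. Steric number 4, so sp3.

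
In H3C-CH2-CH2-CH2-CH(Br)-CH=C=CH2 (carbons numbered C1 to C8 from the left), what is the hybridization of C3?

C3 has 4 σ bonds: steric number 4 → sp3.

sp3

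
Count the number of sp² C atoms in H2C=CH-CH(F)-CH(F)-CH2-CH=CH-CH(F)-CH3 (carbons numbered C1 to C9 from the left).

4

C1: sp2 ✓
C2: sp2 ✓
C3: sp3
C4: sp3
C5: sp3
C6: sp2 ✓
C7: sp2 ✓
C8: sp3
C9: sp3
C1, C2, C6, C7 → 4 sp2 carbons.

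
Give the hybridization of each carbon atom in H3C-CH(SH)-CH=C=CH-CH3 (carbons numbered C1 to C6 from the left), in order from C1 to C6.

C1 — 4 σ bonds. Steric number 4, so sp3.
C2 is sp3: 4 σ bonds, 4 electron-density regions.
C3: 3 σ bonds, plus one π bond; 3 regions of electron density → sp2.
C4 (2 σ bonds, plus two π bonds) has steric number 2: sp.
C5: 3 σ bonds, plus one π bond — 3 electron domains, sp2.
C6 has 4 σ bonds: steric number 4 → sp3.

C1 sp3, C2 sp3, C3 sp2, C4 sp, C5 sp2, C6 sp3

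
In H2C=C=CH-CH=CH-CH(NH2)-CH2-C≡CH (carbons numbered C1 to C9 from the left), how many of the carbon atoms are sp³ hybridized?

2

C1: sp2
C2: sp
C3: sp2
C4: sp2
C5: sp2
C6: sp3 ✓
C7: sp3 ✓
C8: sp
C9: sp
C6, C7 → 2 sp3 carbons.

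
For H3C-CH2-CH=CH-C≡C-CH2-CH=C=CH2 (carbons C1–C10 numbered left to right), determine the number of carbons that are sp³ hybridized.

C1: sp3 ✓
C2: sp3 ✓
C3: sp2
C4: sp2
C5: sp
C6: sp
C7: sp3 ✓
C8: sp2
C9: sp
C10: sp2
C1, C2, C7 → 3 sp3 carbons.

3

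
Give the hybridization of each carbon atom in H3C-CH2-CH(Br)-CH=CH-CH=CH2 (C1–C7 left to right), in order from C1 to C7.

C1: 4 σ bonds — 4 electron domains, sp3.
C2 is sp3: 4 σ bonds, 4 electron-density regions.
C3: 4 σ bonds — 4 electron domains, sp3.
C4 carries 3 σ bonds, plus one π bond, giving a steric number of 3, so it is sp2.
C5 is sp2: 3 σ bonds, plus one π bond, 3 electron-density regions.
C6 has 3 σ bonds, plus one π bond: steric number 3 → sp2.
C7 is sp2: 3 σ bonds, plus one π bond, 3 electron-density regions.

C1 sp3, C2 sp3, C3 sp3, C4 sp2, C5 sp2, C6 sp2, C7 sp2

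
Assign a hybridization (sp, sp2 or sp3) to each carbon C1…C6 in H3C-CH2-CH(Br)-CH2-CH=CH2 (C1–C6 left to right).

C1 sp3, C2 sp3, C3 sp3, C4 sp3, C5 sp2, C6 sp2

C1: 4 σ bonds; 4 regions of electron density → sp3.
C2 has 4 σ bonds: steric number 4 → sp3.
C3 carries 4 σ bonds, giving a steric number of 4, so it is sp3.
C4 (4 σ bonds) has steric number 4: sp3.
C5: 3 σ bonds, plus one π bond; 3 regions of electron density → sp2.
C6: 3 σ bonds, plus one π bond; 3 regions of electron density → sp2.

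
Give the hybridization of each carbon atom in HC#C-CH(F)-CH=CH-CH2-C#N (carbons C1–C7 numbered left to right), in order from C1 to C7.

C1 sp, C2 sp, C3 sp3, C4 sp2, C5 sp2, C6 sp3, C7 sp

C1 carries 2 σ bonds, plus two π bonds, giving a steric number of 2, so it is sp.
C2 has 2 σ bonds, plus two π bonds: steric number 2 → sp.
C3 carries 4 σ bonds, giving a steric number of 4, so it is sp3.
C4 — 3 σ bonds, plus one π bond. Steric number 3, so sp2.
C5 carries 3 σ bonds, plus one π bond, giving a steric number of 3, so it is sp2.
C6: 4 σ bonds; 4 regions of electron density → sp3.
C7 has 2 σ bonds, plus two π bonds: steric number 2 → sp.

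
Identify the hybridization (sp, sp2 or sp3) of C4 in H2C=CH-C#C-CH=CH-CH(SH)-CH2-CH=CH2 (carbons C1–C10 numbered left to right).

sp

C4: 2 σ bonds, plus two π bonds — 2 electron domains, sp.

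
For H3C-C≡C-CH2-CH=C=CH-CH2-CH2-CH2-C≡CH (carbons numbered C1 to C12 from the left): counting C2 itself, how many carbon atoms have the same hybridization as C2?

C2 is sp (two π bonds).
C1: sp3
C2: sp ✓
C3: sp ✓
C4: sp3
C5: sp2
C6: sp ✓
C7: sp2
C8: sp3
C9: sp3
C10: sp3
C11: sp ✓
C12: sp ✓
5 carbons are sp.

5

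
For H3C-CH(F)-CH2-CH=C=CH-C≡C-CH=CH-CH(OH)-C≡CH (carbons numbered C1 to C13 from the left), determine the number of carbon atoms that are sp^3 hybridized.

4

C1: sp3 ✓
C2: sp3 ✓
C3: sp3 ✓
C4: sp2
C5: sp
C6: sp2
C7: sp
C8: sp
C9: sp2
C10: sp2
C11: sp3 ✓
C12: sp
C13: sp
C1, C2, C3, C11 → 4 sp3 carbons.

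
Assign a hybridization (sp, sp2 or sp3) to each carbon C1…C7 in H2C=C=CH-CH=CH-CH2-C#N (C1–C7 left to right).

C1 sp2, C2 sp, C3 sp2, C4 sp2, C5 sp2, C6 sp3, C7 sp

C1 has 3 σ bonds, plus one π bond: steric number 3 → sp2.
C2 is sp: 2 σ bonds, plus two π bonds, 2 electron-density regions.
C3 — 3 σ bonds, plus one π bond. Steric number 3, so sp2.
C4: 3 σ bonds, plus one π bond — 3 electron domains, sp2.
C5: 3 σ bonds, plus one π bond — 3 electron domains, sp2.
C6 (4 σ bonds) has steric number 4: sp3.
C7: 2 σ bonds, plus two π bonds — 2 electron domains, sp.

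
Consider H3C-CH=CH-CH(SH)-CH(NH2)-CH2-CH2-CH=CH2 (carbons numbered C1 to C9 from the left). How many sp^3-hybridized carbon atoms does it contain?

5

C1: sp3 ✓
C2: sp2
C3: sp2
C4: sp3 ✓
C5: sp3 ✓
C6: sp3 ✓
C7: sp3 ✓
C8: sp2
C9: sp2
C1, C4, C5, C6, C7 → 5 sp3 carbons.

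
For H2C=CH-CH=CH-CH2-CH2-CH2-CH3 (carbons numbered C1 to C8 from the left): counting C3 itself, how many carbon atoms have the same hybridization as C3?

4

C3 is sp2 (one π bond).
C1: sp2 ✓
C2: sp2 ✓
C3: sp2 ✓
C4: sp2 ✓
C5: sp3
C6: sp3
C7: sp3
C8: sp3
4 carbons are sp2.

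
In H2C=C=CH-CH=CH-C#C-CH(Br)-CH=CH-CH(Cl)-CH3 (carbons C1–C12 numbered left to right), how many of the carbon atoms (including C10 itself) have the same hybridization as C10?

6

C10 is sp2 (one π bond).
C1: sp2 ✓
C2: sp
C3: sp2 ✓
C4: sp2 ✓
C5: sp2 ✓
C6: sp
C7: sp
C8: sp3
C9: sp2 ✓
C10: sp2 ✓
C11: sp3
C12: sp3
6 carbons are sp2.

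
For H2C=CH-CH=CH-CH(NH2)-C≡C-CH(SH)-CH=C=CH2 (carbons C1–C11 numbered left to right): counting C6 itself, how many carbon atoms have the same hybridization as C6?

C6 is sp (two π bonds).
C1: sp2
C2: sp2
C3: sp2
C4: sp2
C5: sp3
C6: sp ✓
C7: sp ✓
C8: sp3
C9: sp2
C10: sp ✓
C11: sp2
3 carbons are sp.

3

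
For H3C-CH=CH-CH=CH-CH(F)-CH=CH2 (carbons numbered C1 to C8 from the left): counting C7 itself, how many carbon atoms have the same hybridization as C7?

6

C7 is sp2 (one π bond).
C1: sp3
C2: sp2 ✓
C3: sp2 ✓
C4: sp2 ✓
C5: sp2 ✓
C6: sp3
C7: sp2 ✓
C8: sp2 ✓
6 carbons are sp2.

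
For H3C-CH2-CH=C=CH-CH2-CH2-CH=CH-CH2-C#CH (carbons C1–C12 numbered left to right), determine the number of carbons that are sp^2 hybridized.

4

C1: sp3
C2: sp3
C3: sp2 ✓
C4: sp
C5: sp2 ✓
C6: sp3
C7: sp3
C8: sp2 ✓
C9: sp2 ✓
C10: sp3
C11: sp
C12: sp
C3, C5, C8, C9 → 4 sp2 carbons.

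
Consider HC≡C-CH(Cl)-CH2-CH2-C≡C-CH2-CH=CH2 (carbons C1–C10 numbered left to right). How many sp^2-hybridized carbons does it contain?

C1: sp
C2: sp
C3: sp3
C4: sp3
C5: sp3
C6: sp
C7: sp
C8: sp3
C9: sp2 ✓
C10: sp2 ✓
C9, C10 → 2 sp2 carbons.

2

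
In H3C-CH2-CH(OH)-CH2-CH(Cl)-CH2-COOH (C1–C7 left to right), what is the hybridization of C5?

sp3

C5: 4 σ bonds — 4 electron domains, sp3.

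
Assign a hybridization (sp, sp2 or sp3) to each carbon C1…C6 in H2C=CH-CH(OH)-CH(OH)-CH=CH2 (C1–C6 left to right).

C1 (3 σ bonds, plus one π bond) has steric number 3: sp2.
C2 — 3 σ bonds, plus one π bond. Steric number 3, so sp2.
C3 carries 4 σ bonds, giving a steric number of 4, so it is sp3.
C4 has 4 σ bonds: steric number 4 → sp3.
C5 carries 3 σ bonds, plus one π bond, giving a steric number of 3, so it is sp2.
C6 has 3 σ bonds, plus one π bond: steric number 3 → sp2.

C1 sp2, C2 sp2, C3 sp3, C4 sp3, C5 sp2, C6 sp2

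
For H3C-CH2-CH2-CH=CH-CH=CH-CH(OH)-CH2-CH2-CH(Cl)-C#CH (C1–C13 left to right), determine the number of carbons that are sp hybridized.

C1: sp3
C2: sp3
C3: sp3
C4: sp2
C5: sp2
C6: sp2
C7: sp2
C8: sp3
C9: sp3
C10: sp3
C11: sp3
C12: sp ✓
C13: sp ✓
C12, C13 → 2 sp carbons.

2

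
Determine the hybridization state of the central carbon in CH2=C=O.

The central carbon — 2 σ bonds, plus two π bonds. Steric number 2, so sp.

sp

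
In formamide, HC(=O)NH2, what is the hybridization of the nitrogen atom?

sp²

Amide resonance delocalises the N lone pair; N is planar sp2.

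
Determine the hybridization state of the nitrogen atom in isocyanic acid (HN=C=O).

sp²

The nitrogen atom is sp2: 2 σ bonds and 1 lone pair, plus one π bond, 3 electron-density regions.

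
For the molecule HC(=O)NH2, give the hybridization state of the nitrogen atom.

Amide resonance delocalises the N lone pair; N is planar sp2.

sp2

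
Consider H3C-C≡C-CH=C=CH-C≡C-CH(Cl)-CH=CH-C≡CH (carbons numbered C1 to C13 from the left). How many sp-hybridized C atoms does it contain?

7

C1: sp3
C2: sp ✓
C3: sp ✓
C4: sp2
C5: sp ✓
C6: sp2
C7: sp ✓
C8: sp ✓
C9: sp3
C10: sp2
C11: sp2
C12: sp ✓
C13: sp ✓
C2, C3, C5, C7, C8, C12, C13 → 7 sp carbons.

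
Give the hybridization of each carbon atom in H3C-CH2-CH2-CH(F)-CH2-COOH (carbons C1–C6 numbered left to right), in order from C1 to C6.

C1 carries 4 σ bonds, giving a steric number of 4, so it is sp3.
C2 is sp3: 4 σ bonds, 4 electron-density regions.
C3 is sp3: 4 σ bonds, 4 electron-density regions.
C4 carries 4 σ bonds, giving a steric number of 4, so it is sp3.
C5 is sp3: 4 σ bonds, 4 electron-density regions.
C6: 3 σ bonds, plus one π bond — 3 electron domains, sp2.

C1 sp3, C2 sp3, C3 sp3, C4 sp3, C5 sp3, C6 sp2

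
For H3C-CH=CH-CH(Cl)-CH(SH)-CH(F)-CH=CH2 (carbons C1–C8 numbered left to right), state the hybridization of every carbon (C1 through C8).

C1 (4 σ bonds) has steric number 4: sp3.
C2 carries 3 σ bonds, plus one π bond, giving a steric number of 3, so it is sp2.
C3: 3 σ bonds, plus one π bond; 3 regions of electron density → sp2.
C4 — 4 σ bonds. Steric number 4, so sp3.
C5 (4 σ bonds) has steric number 4: sp3.
C6: 4 σ bonds; 4 regions of electron density → sp3.
C7 carries 3 σ bonds, plus one π bond, giving a steric number of 3, so it is sp2.
C8 has 3 σ bonds, plus one π bond: steric number 3 → sp2.

C1 sp3, C2 sp2, C3 sp2, C4 sp3, C5 sp3, C6 sp3, C7 sp2, C8 sp2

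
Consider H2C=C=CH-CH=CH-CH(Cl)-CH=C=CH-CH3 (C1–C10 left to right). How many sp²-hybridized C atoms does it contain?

C1: sp2 ✓
C2: sp
C3: sp2 ✓
C4: sp2 ✓
C5: sp2 ✓
C6: sp3
C7: sp2 ✓
C8: sp
C9: sp2 ✓
C10: sp3
C1, C3, C4, C5, C7, C9 → 6 sp2 carbons.

6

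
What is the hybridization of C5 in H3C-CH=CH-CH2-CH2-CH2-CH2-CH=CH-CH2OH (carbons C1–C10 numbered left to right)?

C5 is sp3: 4 σ bonds, 4 electron-density regions.

sp3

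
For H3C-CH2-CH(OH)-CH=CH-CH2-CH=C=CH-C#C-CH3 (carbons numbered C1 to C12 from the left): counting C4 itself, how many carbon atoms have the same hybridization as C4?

C4 is sp2 (one π bond).
C1: sp3
C2: sp3
C3: sp3
C4: sp2 ✓
C5: sp2 ✓
C6: sp3
C7: sp2 ✓
C8: sp
C9: sp2 ✓
C10: sp
C11: sp
C12: sp3
4 carbons are sp2.

4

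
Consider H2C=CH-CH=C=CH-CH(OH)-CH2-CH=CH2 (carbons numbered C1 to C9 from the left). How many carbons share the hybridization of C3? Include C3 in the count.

C3 is sp2 (one π bond).
C1: sp2 ✓
C2: sp2 ✓
C3: sp2 ✓
C4: sp
C5: sp2 ✓
C6: sp3
C7: sp3
C8: sp2 ✓
C9: sp2 ✓
6 carbons are sp2.

6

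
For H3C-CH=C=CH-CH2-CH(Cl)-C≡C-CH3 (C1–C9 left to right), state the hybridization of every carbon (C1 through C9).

C1 carries 4 σ bonds, giving a steric number of 4, so it is sp3.
C2 — 3 σ bonds, plus one π bond. Steric number 3, so sp2.
C3 carries 2 σ bonds, plus two π bonds, giving a steric number of 2, so it is sp.
C4 — 3 σ bonds, plus one π bond. Steric number 3, so sp2.
C5 (4 σ bonds) has steric number 4: sp3.
C6 (4 σ bonds) has steric number 4: sp3.
C7 — 2 σ bonds, plus two π bonds. Steric number 2, so sp.
C8 carries 2 σ bonds, plus two π bonds, giving a steric number of 2, so it is sp.
C9 carries 4 σ bonds, giving a steric number of 4, so it is sp3.

C1 sp3, C2 sp2, C3 sp, C4 sp2, C5 sp3, C6 sp3, C7 sp, C8 sp, C9 sp3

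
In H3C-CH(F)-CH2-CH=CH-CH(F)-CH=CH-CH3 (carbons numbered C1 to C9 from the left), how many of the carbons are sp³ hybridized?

C1: sp3 ✓
C2: sp3 ✓
C3: sp3 ✓
C4: sp2
C5: sp2
C6: sp3 ✓
C7: sp2
C8: sp2
C9: sp3 ✓
C1, C2, C3, C6, C9 → 5 sp3 carbons.

5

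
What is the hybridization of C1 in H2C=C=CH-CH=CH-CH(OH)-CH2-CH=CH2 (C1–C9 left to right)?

sp2

C1 carries 3 σ bonds, plus one π bond, giving a steric number of 3, so it is sp2.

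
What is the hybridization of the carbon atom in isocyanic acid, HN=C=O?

sp

The carbon atom — 2 σ bonds, plus two π bonds. Steric number 2, so sp.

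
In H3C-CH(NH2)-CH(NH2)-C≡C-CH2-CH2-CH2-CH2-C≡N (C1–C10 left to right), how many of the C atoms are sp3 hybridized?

C1: sp3 ✓
C2: sp3 ✓
C3: sp3 ✓
C4: sp
C5: sp
C6: sp3 ✓
C7: sp3 ✓
C8: sp3 ✓
C9: sp3 ✓
C10: sp
C1, C2, C3, C6, C7, C8, C9 → 7 sp3 carbons.

7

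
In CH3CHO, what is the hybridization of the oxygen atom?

The oxygen atom: 1 σ bond and 2 lone pairs, plus one π bond — 3 electron domains, sp2.

sp^2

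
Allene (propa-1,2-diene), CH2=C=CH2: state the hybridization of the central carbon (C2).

sp

Two σ bonds and two π bonds (one to each neighbour) → sp.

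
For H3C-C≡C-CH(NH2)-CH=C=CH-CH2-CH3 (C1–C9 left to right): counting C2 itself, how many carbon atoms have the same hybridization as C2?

C2 is sp (two π bonds).
C1: sp3
C2: sp ✓
C3: sp ✓
C4: sp3
C5: sp2
C6: sp ✓
C7: sp2
C8: sp3
C9: sp3
3 carbons are sp.

3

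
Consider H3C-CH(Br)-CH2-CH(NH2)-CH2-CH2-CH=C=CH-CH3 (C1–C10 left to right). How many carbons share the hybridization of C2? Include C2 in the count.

C2 is sp3 (only σ bonds).
C1: sp3 ✓
C2: sp3 ✓
C3: sp3 ✓
C4: sp3 ✓
C5: sp3 ✓
C6: sp3 ✓
C7: sp2
C8: sp
C9: sp2
C10: sp3 ✓
7 carbons are sp3.

7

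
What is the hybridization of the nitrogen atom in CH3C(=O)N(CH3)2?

Amide resonance: N lone pair conjugated with C=O → sp2.

sp²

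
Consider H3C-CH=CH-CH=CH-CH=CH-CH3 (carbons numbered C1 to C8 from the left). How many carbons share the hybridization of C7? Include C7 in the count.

C7 is sp2 (one π bond).
C1: sp3
C2: sp2 ✓
C3: sp2 ✓
C4: sp2 ✓
C5: sp2 ✓
C6: sp2 ✓
C7: sp2 ✓
C8: sp3
6 carbons are sp2.

6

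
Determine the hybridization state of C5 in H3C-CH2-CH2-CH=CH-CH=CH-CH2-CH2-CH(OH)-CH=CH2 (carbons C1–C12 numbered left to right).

C5 — 3 σ bonds, plus one π bond. Steric number 3, so sp2.

sp2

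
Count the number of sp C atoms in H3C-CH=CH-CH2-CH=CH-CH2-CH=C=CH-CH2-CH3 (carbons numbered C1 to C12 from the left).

C1: sp3
C2: sp2
C3: sp2
C4: sp3
C5: sp2
C6: sp2
C7: sp3
C8: sp2
C9: sp ✓
C10: sp2
C11: sp3
C12: sp3
C9 → 1 sp carbon.

1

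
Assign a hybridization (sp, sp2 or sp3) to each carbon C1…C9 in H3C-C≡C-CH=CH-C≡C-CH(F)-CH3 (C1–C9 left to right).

C1 (4 σ bonds) has steric number 4: sp3.
C2 is sp: 2 σ bonds, plus two π bonds, 2 electron-density regions.
C3 (2 σ bonds, plus two π bonds) has steric number 2: sp.
C4: 3 σ bonds, plus one π bond; 3 regions of electron density → sp2.
C5 is sp2: 3 σ bonds, plus one π bond, 3 electron-density regions.
C6: 2 σ bonds, plus two π bonds — 2 electron domains, sp.
C7 is sp: 2 σ bonds, plus two π bonds, 2 electron-density regions.
C8 is sp3: 4 σ bonds, 4 electron-density regions.
C9: 4 σ bonds; 4 regions of electron density → sp3.

C1 sp3, C2 sp, C3 sp, C4 sp2, C5 sp2, C6 sp, C7 sp, C8 sp3, C9 sp3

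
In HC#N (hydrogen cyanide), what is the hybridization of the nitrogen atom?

The nitrogen atom (1 σ bond and 1 lone pair, plus two π bonds) has steric number 2: sp.

sp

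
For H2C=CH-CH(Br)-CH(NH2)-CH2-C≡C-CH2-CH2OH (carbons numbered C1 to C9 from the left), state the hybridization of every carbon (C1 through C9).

C1: 3 σ bonds, plus one π bond; 3 regions of electron density → sp2.
C2 (3 σ bonds, plus one π bond) has steric number 3: sp2.
C3: 4 σ bonds; 4 regions of electron density → sp3.
C4: 4 σ bonds; 4 regions of electron density → sp3.
C5 is sp3: 4 σ bonds, 4 electron-density regions.
C6 is sp: 2 σ bonds, plus two π bonds, 2 electron-density regions.
C7: 2 σ bonds, plus two π bonds — 2 electron domains, sp.
C8: 4 σ bonds; 4 regions of electron density → sp3.
C9 carries 4 σ bonds, giving a steric number of 4, so it is sp3.

C1 sp2, C2 sp2, C3 sp3, C4 sp3, C5 sp3, C6 sp, C7 sp, C8 sp3, C9 sp3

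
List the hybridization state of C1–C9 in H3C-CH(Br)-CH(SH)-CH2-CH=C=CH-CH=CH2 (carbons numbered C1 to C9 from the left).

C1: 4 σ bonds; 4 regions of electron density → sp3.
C2 — 4 σ bonds. Steric number 4, so sp3.
C3: 4 σ bonds — 4 electron domains, sp3.
C4 — 4 σ bonds. Steric number 4, so sp3.
C5 is sp2: 3 σ bonds, plus one π bond, 3 electron-density regions.
C6 is sp: 2 σ bonds, plus two π bonds, 2 electron-density regions.
C7: 3 σ bonds, plus one π bond — 3 electron domains, sp2.
C8: 3 σ bonds, plus one π bond; 3 regions of electron density → sp2.
C9 carries 3 σ bonds, plus one π bond, giving a steric number of 3, so it is sp2.

C1 sp3, C2 sp3, C3 sp3, C4 sp3, C5 sp2, C6 sp, C7 sp2, C8 sp2, C9 sp2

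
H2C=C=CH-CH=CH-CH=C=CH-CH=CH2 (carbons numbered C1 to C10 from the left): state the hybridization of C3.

C3 has 3 σ bonds, plus one π bond: steric number 3 → sp2.

sp²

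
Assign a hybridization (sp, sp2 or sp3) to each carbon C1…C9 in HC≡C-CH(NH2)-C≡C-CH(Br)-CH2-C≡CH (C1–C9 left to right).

C1 sp, C2 sp, C3 sp3, C4 sp, C5 sp, C6 sp3, C7 sp3, C8 sp, C9 sp

C1 carries 2 σ bonds, plus two π bonds, giving a steric number of 2, so it is sp.
C2 — 2 σ bonds, plus two π bonds. Steric number 2, so sp.
C3 carries 4 σ bonds, giving a steric number of 4, so it is sp3.
C4 — 2 σ bonds, plus two π bonds. Steric number 2, so sp.
C5 carries 2 σ bonds, plus two π bonds, giving a steric number of 2, so it is sp.
C6: 4 σ bonds; 4 regions of electron density → sp3.
C7 is sp3: 4 σ bonds, 4 electron-density regions.
C8 carries 2 σ bonds, plus two π bonds, giving a steric number of 2, so it is sp.
C9 carries 2 σ bonds, plus two π bonds, giving a steric number of 2, so it is sp.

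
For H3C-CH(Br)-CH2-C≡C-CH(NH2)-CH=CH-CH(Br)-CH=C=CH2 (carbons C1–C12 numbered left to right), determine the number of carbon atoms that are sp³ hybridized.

C1: sp3 ✓
C2: sp3 ✓
C3: sp3 ✓
C4: sp
C5: sp
C6: sp3 ✓
C7: sp2
C8: sp2
C9: sp3 ✓
C10: sp2
C11: sp
C12: sp2
C1, C2, C3, C6, C9 → 5 sp3 carbons.

5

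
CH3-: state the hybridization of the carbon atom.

Three σ bonds + one lone pair = steric number 4 → sp3, pyramidal.

sp3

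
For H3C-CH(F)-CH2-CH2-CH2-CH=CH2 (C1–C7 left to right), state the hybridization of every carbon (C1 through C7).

C1 sp3, C2 sp3, C3 sp3, C4 sp3, C5 sp3, C6 sp2, C7 sp2

C1 carries 4 σ bonds, giving a steric number of 4, so it is sp3.
C2 has 4 σ bonds: steric number 4 → sp3.
C3 (4 σ bonds) has steric number 4: sp3.
C4 carries 4 σ bonds, giving a steric number of 4, so it is sp3.
C5: 4 σ bonds — 4 electron domains, sp3.
C6: 3 σ bonds, plus one π bond — 3 electron domains, sp2.
C7 has 3 σ bonds, plus one π bond: steric number 3 → sp2.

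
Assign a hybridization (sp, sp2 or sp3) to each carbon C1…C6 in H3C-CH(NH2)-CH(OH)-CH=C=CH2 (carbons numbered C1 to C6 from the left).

C1 sp3, C2 sp3, C3 sp3, C4 sp2, C5 sp, C6 sp2

C1: 4 σ bonds — 4 electron domains, sp3.
C2: 4 σ bonds — 4 electron domains, sp3.
C3 carries 4 σ bonds, giving a steric number of 4, so it is sp3.
C4 carries 3 σ bonds, plus one π bond, giving a steric number of 3, so it is sp2.
C5 carries 2 σ bonds, plus two π bonds, giving a steric number of 2, so it is sp.
C6: 3 σ bonds, plus one π bond; 3 regions of electron density → sp2.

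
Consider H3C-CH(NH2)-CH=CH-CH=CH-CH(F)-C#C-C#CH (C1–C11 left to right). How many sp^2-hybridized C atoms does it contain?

C1: sp3
C2: sp3
C3: sp2 ✓
C4: sp2 ✓
C5: sp2 ✓
C6: sp2 ✓
C7: sp3
C8: sp
C9: sp
C10: sp
C11: sp
C3, C4, C5, C6 → 4 sp2 carbons.

4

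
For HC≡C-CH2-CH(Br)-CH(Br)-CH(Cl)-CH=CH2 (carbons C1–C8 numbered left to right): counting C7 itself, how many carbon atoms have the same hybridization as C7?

2

C7 is sp2 (one π bond).
C1: sp
C2: sp
C3: sp3
C4: sp3
C5: sp3
C6: sp3
C7: sp2 ✓
C8: sp2 ✓
2 carbons are sp2.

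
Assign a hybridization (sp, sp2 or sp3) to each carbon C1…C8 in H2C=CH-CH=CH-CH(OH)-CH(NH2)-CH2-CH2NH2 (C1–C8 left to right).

C1 sp2, C2 sp2, C3 sp2, C4 sp2, C5 sp3, C6 sp3, C7 sp3, C8 sp3

C1 has 3 σ bonds, plus one π bond: steric number 3 → sp2.
C2 carries 3 σ bonds, plus one π bond, giving a steric number of 3, so it is sp2.
C3 — 3 σ bonds, plus one π bond. Steric number 3, so sp2.
C4: 3 σ bonds, plus one π bond — 3 electron domains, sp2.
C5: 4 σ bonds — 4 electron domains, sp3.
C6: 4 σ bonds; 4 regions of electron density → sp3.
C7 is sp3: 4 σ bonds, 4 electron-density regions.
C8: 4 σ bonds — 4 electron domains, sp3.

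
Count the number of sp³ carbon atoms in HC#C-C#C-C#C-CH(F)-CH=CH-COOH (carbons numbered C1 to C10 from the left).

1

C1: sp
C2: sp
C3: sp
C4: sp
C5: sp
C6: sp
C7: sp3 ✓
C8: sp2
C9: sp2
C10: sp2
C7 → 1 sp3 carbon.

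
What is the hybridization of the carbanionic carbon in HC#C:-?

One σ bond + one lone pair = steric number 2 → sp.

sp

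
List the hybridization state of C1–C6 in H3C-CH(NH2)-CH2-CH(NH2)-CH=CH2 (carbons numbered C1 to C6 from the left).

C1 (4 σ bonds) has steric number 4: sp3.
C2: 4 σ bonds; 4 regions of electron density → sp3.
C3 has 4 σ bonds: steric number 4 → sp3.
C4: 4 σ bonds — 4 electron domains, sp3.
C5 — 3 σ bonds, plus one π bond. Steric number 3, so sp2.
C6 is sp2: 3 σ bonds, plus one π bond, 3 electron-density regions.

C1 sp3, C2 sp3, C3 sp3, C4 sp3, C5 sp2, C6 sp2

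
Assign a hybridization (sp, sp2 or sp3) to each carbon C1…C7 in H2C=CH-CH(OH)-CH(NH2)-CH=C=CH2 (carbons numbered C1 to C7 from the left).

C1 carries 3 σ bonds, plus one π bond, giving a steric number of 3, so it is sp2.
C2 is sp2: 3 σ bonds, plus one π bond, 3 electron-density regions.
C3 (4 σ bonds) has steric number 4: sp3.
C4: 4 σ bonds — 4 electron domains, sp3.
C5: 3 σ bonds, plus one π bond — 3 electron domains, sp2.
C6 — 2 σ bonds, plus two π bonds. Steric number 2, so sp.
C7 has 3 σ bonds, plus one π bond: steric number 3 → sp2.

C1 sp2, C2 sp2, C3 sp3, C4 sp3, C5 sp2, C6 sp, C7 sp2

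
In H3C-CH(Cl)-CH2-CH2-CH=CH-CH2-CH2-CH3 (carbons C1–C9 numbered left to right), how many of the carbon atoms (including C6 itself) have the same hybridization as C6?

C6 is sp2 (one π bond).
C1: sp3
C2: sp3
C3: sp3
C4: sp3
C5: sp2 ✓
C6: sp2 ✓
C7: sp3
C8: sp3
C9: sp3
2 carbons are sp2.

2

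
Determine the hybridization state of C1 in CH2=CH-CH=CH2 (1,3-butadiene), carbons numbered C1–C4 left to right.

sp^2

C1 (3 σ bonds, plus one π bond) has steric number 3: sp2.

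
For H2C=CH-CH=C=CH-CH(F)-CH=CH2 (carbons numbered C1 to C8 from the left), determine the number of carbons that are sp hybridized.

1

C1: sp2
C2: sp2
C3: sp2
C4: sp ✓
C5: sp2
C6: sp3
C7: sp2
C8: sp2
C4 → 1 sp carbon.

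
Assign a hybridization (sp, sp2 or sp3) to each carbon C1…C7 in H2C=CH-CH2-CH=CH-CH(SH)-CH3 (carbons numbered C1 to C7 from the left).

C1 sp2, C2 sp2, C3 sp3, C4 sp2, C5 sp2, C6 sp3, C7 sp3

C1 has 3 σ bonds, plus one π bond: steric number 3 → sp2.
C2 (3 σ bonds, plus one π bond) has steric number 3: sp2.
C3 carries 4 σ bonds, giving a steric number of 4, so it is sp3.
C4 has 3 σ bonds, plus one π bond: steric number 3 → sp2.
C5 — 3 σ bonds, plus one π bond. Steric number 3, so sp2.
C6: 4 σ bonds — 4 electron domains, sp3.
C7: 4 σ bonds — 4 electron domains, sp3.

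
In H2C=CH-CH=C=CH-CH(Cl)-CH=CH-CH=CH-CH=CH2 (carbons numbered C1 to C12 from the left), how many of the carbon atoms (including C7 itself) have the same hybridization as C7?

C7 is sp2 (one π bond).
C1: sp2 ✓
C2: sp2 ✓
C3: sp2 ✓
C4: sp
C5: sp2 ✓
C6: sp3
C7: sp2 ✓
C8: sp2 ✓
C9: sp2 ✓
C10: sp2 ✓
C11: sp2 ✓
C12: sp2 ✓
10 carbons are sp2.

10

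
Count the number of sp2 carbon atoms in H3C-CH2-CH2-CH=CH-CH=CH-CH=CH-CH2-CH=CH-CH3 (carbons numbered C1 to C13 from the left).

C1: sp3
C2: sp3
C3: sp3
C4: sp2 ✓
C5: sp2 ✓
C6: sp2 ✓
C7: sp2 ✓
C8: sp2 ✓
C9: sp2 ✓
C10: sp3
C11: sp2 ✓
C12: sp2 ✓
C13: sp3
C4, C5, C6, C7, C8, C9, C11, C12 → 8 sp2 carbons.

8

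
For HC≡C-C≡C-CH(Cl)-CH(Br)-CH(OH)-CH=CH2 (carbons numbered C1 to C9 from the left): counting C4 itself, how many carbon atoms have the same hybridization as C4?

4

C4 is sp (two π bonds).
C1: sp ✓
C2: sp ✓
C3: sp ✓
C4: sp ✓
C5: sp3
C6: sp3
C7: sp3
C8: sp2
C9: sp2
4 carbons are sp.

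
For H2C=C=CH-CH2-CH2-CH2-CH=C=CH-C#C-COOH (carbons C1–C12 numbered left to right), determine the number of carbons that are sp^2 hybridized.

C1: sp2 ✓
C2: sp
C3: sp2 ✓
C4: sp3
C5: sp3
C6: sp3
C7: sp2 ✓
C8: sp
C9: sp2 ✓
C10: sp
C11: sp
C12: sp2 ✓
C1, C3, C7, C9, C12 → 5 sp2 carbons.

5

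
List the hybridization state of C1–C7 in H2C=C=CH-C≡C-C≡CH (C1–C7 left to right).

C1 sp2, C2 sp, C3 sp2, C4 sp, C5 sp, C6 sp, C7 sp

C1 — 3 σ bonds, plus one π bond. Steric number 3, so sp2.
C2: 2 σ bonds, plus two π bonds; 2 regions of electron density → sp.
C3 is sp2: 3 σ bonds, plus one π bond, 3 electron-density regions.
C4: 2 σ bonds, plus two π bonds; 2 regions of electron density → sp.
C5 has 2 σ bonds, plus two π bonds: steric number 2 → sp.
C6 — 2 σ bonds, plus two π bonds. Steric number 2, so sp.
C7 carries 2 σ bonds, plus two π bonds, giving a steric number of 2, so it is sp.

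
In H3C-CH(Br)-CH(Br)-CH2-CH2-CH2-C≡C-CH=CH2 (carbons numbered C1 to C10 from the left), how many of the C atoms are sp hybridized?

2

C1: sp3
C2: sp3
C3: sp3
C4: sp3
C5: sp3
C6: sp3
C7: sp ✓
C8: sp ✓
C9: sp2
C10: sp2
C7, C8 → 2 sp carbons.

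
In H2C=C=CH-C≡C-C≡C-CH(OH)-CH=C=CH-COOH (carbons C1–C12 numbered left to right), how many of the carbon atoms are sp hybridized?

6

C1: sp2
C2: sp ✓
C3: sp2
C4: sp ✓
C5: sp ✓
C6: sp ✓
C7: sp ✓
C8: sp3
C9: sp2
C10: sp ✓
C11: sp2
C12: sp2
C2, C4, C5, C6, C7, C10 → 6 sp carbons.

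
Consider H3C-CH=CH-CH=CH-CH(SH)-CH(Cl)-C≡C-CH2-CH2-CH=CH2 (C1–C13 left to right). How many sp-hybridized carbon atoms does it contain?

C1: sp3
C2: sp2
C3: sp2
C4: sp2
C5: sp2
C6: sp3
C7: sp3
C8: sp ✓
C9: sp ✓
C10: sp3
C11: sp3
C12: sp2
C13: sp2
C8, C9 → 2 sp carbons.

2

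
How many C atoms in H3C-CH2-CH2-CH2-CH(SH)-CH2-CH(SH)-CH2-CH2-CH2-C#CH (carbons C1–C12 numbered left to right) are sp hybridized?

C1: sp3
C2: sp3
C3: sp3
C4: sp3
C5: sp3
C6: sp3
C7: sp3
C8: sp3
C9: sp3
C10: sp3
C11: sp ✓
C12: sp ✓
C11, C12 → 2 sp carbons.

2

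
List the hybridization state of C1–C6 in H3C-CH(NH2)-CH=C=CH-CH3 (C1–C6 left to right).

C1 sp3, C2 sp3, C3 sp2, C4 sp, C5 sp2, C6 sp3

C1 (4 σ bonds) has steric number 4: sp3.
C2 carries 4 σ bonds, giving a steric number of 4, so it is sp3.
C3 — 3 σ bonds, plus one π bond. Steric number 3, so sp2.
C4 has 2 σ bonds, plus two π bonds: steric number 2 → sp.
C5: 3 σ bonds, plus one π bond; 3 regions of electron density → sp2.
C6: 4 σ bonds — 4 electron domains, sp3.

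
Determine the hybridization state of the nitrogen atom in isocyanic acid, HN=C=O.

The nitrogen atom: 2 σ bonds and 1 lone pair, plus one π bond; 3 regions of electron density → sp2.

sp²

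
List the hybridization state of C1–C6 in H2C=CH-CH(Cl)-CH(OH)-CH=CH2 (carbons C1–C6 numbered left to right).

C1 sp2, C2 sp2, C3 sp3, C4 sp3, C5 sp2, C6 sp2

C1 has 3 σ bonds, plus one π bond: steric number 3 → sp2.
C2: 3 σ bonds, plus one π bond; 3 regions of electron density → sp2.
C3: 4 σ bonds; 4 regions of electron density → sp3.
C4 (4 σ bonds) has steric number 4: sp3.
C5: 3 σ bonds, plus one π bond — 3 electron domains, sp2.
C6 is sp2: 3 σ bonds, plus one π bond, 3 electron-density regions.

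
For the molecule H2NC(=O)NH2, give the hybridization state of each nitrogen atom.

sp2

Both N lone pairs are conjugated with the C=O; planar sp2.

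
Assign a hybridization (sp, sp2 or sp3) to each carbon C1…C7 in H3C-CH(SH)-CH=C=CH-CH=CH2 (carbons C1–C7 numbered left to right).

C1 sp3, C2 sp3, C3 sp2, C4 sp, C5 sp2, C6 sp2, C7 sp2

C1 is sp3: 4 σ bonds, 4 electron-density regions.
C2: 4 σ bonds; 4 regions of electron density → sp3.
C3 has 3 σ bonds, plus one π bond: steric number 3 → sp2.
C4 carries 2 σ bonds, plus two π bonds, giving a steric number of 2, so it is sp.
C5 (3 σ bonds, plus one π bond) has steric number 3: sp2.
C6 — 3 σ bonds, plus one π bond. Steric number 3, so sp2.
C7 carries 3 σ bonds, plus one π bond, giving a steric number of 3, so it is sp2.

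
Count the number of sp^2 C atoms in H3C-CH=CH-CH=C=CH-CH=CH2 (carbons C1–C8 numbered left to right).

6

C1: sp3
C2: sp2 ✓
C3: sp2 ✓
C4: sp2 ✓
C5: sp
C6: sp2 ✓
C7: sp2 ✓
C8: sp2 ✓
C2, C3, C4, C6, C7, C8 → 6 sp2 carbons.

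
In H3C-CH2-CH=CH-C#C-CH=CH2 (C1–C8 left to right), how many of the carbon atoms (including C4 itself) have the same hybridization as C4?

4

C4 is sp2 (one π bond).
C1: sp3
C2: sp3
C3: sp2 ✓
C4: sp2 ✓
C5: sp
C6: sp
C7: sp2 ✓
C8: sp2 ✓
4 carbons are sp2.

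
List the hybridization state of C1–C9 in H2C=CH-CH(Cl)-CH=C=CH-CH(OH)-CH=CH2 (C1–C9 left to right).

C1 sp2, C2 sp2, C3 sp3, C4 sp2, C5 sp, C6 sp2, C7 sp3, C8 sp2, C9 sp2

C1: 3 σ bonds, plus one π bond — 3 electron domains, sp2.
C2 carries 3 σ bonds, plus one π bond, giving a steric number of 3, so it is sp2.
C3 (4 σ bonds) has steric number 4: sp3.
C4 — 3 σ bonds, plus one π bond. Steric number 3, so sp2.
C5 is sp: 2 σ bonds, plus two π bonds, 2 electron-density regions.
C6 is sp2: 3 σ bonds, plus one π bond, 3 electron-density regions.
C7: 4 σ bonds — 4 electron domains, sp3.
C8 has 3 σ bonds, plus one π bond: steric number 3 → sp2.
C9 — 3 σ bonds, plus one π bond. Steric number 3, so sp2.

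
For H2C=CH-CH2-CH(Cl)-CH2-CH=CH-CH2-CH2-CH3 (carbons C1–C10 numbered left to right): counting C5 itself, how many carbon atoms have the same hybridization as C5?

C5 is sp3 (only σ bonds).
C1: sp2
C2: sp2
C3: sp3 ✓
C4: sp3 ✓
C5: sp3 ✓
C6: sp2
C7: sp2
C8: sp3 ✓
C9: sp3 ✓
C10: sp3 ✓
6 carbons are sp3.

6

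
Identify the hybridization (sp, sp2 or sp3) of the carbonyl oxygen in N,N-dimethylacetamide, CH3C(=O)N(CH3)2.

sp^2

The carbonyl oxygen has 1 σ bond and 2 lone pairs, plus one π bond: steric number 3 → sp2.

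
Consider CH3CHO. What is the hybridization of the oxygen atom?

sp^2

The oxygen atom — 1 σ bond and 2 lone pairs, plus one π bond. Steric number 3, so sp2.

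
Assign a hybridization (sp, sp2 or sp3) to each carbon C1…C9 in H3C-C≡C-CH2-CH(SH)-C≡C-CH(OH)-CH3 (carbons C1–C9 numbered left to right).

C1 carries 4 σ bonds, giving a steric number of 4, so it is sp3.
C2 is sp: 2 σ bonds, plus two π bonds, 2 electron-density regions.
C3 (2 σ bonds, plus two π bonds) has steric number 2: sp.
C4 — 4 σ bonds. Steric number 4, so sp3.
C5 is sp3: 4 σ bonds, 4 electron-density regions.
C6 is sp: 2 σ bonds, plus two π bonds, 2 electron-density regions.
C7 (2 σ bonds, plus two π bonds) has steric number 2: sp.
C8: 4 σ bonds; 4 regions of electron density → sp3.
C9 is sp3: 4 σ bonds, 4 electron-density regions.

C1 sp3, C2 sp, C3 sp, C4 sp3, C5 sp3, C6 sp, C7 sp, C8 sp3, C9 sp3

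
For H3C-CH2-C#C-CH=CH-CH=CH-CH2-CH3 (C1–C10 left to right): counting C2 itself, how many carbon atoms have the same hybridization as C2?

C2 is sp3 (only σ bonds).
C1: sp3 ✓
C2: sp3 ✓
C3: sp
C4: sp
C5: sp2
C6: sp2
C7: sp2
C8: sp2
C9: sp3 ✓
C10: sp3 ✓
4 carbons are sp3.

4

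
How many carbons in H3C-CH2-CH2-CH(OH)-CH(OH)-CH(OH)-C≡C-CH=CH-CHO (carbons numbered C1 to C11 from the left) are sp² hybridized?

3

C1: sp3
C2: sp3
C3: sp3
C4: sp3
C5: sp3
C6: sp3
C7: sp
C8: sp
C9: sp2 ✓
C10: sp2 ✓
C11: sp2 ✓
C9, C10, C11 → 3 sp2 carbons.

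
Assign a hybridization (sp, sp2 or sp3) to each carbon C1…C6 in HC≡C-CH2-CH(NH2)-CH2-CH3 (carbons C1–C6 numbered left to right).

C1 sp, C2 sp, C3 sp3, C4 sp3, C5 sp3, C6 sp3

C1 carries 2 σ bonds, plus two π bonds, giving a steric number of 2, so it is sp.
C2 (2 σ bonds, plus two π bonds) has steric number 2: sp.
C3: 4 σ bonds; 4 regions of electron density → sp3.
C4 has 4 σ bonds: steric number 4 → sp3.
C5 carries 4 σ bonds, giving a steric number of 4, so it is sp3.
C6: 4 σ bonds — 4 electron domains, sp3.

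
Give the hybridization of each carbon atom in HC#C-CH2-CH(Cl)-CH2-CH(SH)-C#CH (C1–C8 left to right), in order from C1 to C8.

C1 sp, C2 sp, C3 sp3, C4 sp3, C5 sp3, C6 sp3, C7 sp, C8 sp

C1 is sp: 2 σ bonds, plus two π bonds, 2 electron-density regions.
C2 carries 2 σ bonds, plus two π bonds, giving a steric number of 2, so it is sp.
C3: 4 σ bonds; 4 regions of electron density → sp3.
C4 carries 4 σ bonds, giving a steric number of 4, so it is sp3.
C5 has 4 σ bonds: steric number 4 → sp3.
C6 is sp3: 4 σ bonds, 4 electron-density regions.
C7 carries 2 σ bonds, plus two π bonds, giving a steric number of 2, so it is sp.
C8 is sp: 2 σ bonds, plus two π bonds, 2 electron-density regions.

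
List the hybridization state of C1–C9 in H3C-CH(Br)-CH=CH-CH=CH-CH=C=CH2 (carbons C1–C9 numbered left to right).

C1 sp3, C2 sp3, C3 sp2, C4 sp2, C5 sp2, C6 sp2, C7 sp2, C8 sp, C9 sp2

C1: 4 σ bonds — 4 electron domains, sp3.
C2 has 4 σ bonds: steric number 4 → sp3.
C3: 3 σ bonds, plus one π bond — 3 electron domains, sp2.
C4 carries 3 σ bonds, plus one π bond, giving a steric number of 3, so it is sp2.
C5 carries 3 σ bonds, plus one π bond, giving a steric number of 3, so it is sp2.
C6 carries 3 σ bonds, plus one π bond, giving a steric number of 3, so it is sp2.
C7 has 3 σ bonds, plus one π bond: steric number 3 → sp2.
C8 (2 σ bonds, plus two π bonds) has steric number 2: sp.
C9: 3 σ bonds, plus one π bond — 3 electron domains, sp2.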